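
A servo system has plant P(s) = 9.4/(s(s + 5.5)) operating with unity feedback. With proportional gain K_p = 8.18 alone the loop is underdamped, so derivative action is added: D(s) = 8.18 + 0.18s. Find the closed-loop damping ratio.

ζ = 0.41

Forward path: (8.18 + 0.18s)·9.4/(s(s+5.5)). The closed-loop characteristic equation is s² + (5.5 + 9.4·0.18)s + 9.4·8.18 = 0.
That is s² + 7.192s + 76.89 = 0, so ω_n = 8.769 rad/s and ζ = 7.192/(2·8.769) = 0.4101.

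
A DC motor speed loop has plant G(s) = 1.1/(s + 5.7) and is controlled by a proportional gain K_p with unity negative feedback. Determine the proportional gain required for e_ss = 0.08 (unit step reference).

The loop is type 0, so e_ss(step) = 1/(1 + K_pos) with K_pos = K_p·G(0).
G(0) = 0.193. Require 1/(1 + K_p·0.193) = 0.08, so 1 + 0.193·K_p = 12.5.
K_p = (12.5 − 1)/0.193 = 59.6.

K_p = 59.6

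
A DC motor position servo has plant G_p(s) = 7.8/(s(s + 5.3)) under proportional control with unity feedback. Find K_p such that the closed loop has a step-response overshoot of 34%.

K_p = 8.54

From %OS = 100·exp(−πζ/√(1−ζ²)) = 34%, ζ = −ln(0.34)/√(π²+ln²(0.34)) = 0.3248.
Characteristic equation s² + 5.3s + 7.8K_p = 0 gives ζ = 5.3/(2√(7.8K_p)).
Setting ζ = 0.3248: √(7.8K_p) = 5.3/(2·0.3248) = 8.159, so K_p = 66.58/7.8 = 8.54.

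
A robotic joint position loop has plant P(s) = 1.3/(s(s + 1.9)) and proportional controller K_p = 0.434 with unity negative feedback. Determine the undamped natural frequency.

1 + K_p·P(s) = 0 gives s² + 1.9s + 0.5642 = 0.
So ω_n² = 0.5642 ⇒ ω_n = 0.7511 rad/s, and ζ = 1.9/(2ω_n) = 1.26.

ω_n = 0.751 rad/s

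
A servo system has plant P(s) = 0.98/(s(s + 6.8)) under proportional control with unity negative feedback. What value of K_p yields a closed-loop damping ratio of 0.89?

Closed-loop characteristic equation: s² + 6.8s + K_p·0.98 = 0.
So ω_n = √(0.98K_p) and 2ζω_n = 6.8, giving ζ = 6.8/(2√(0.98K_p)).
Setting ζ = 0.89: √(0.98K_p) = 6.8/(2·0.89) = 3.82, so K_p = 14.59/0.98 = 14.9.

K_p = 14.9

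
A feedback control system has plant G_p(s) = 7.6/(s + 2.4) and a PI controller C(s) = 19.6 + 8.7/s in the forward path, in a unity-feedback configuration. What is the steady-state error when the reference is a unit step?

0

The open loop C(s)G_p(s) has a pole at the origin (type 1), so the static position error constant is infinite and e_ss = 1/(1+∞) = 0.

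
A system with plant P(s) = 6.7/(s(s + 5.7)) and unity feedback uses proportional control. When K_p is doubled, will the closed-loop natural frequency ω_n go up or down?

ω_n = √(6.7·K_p), which grows with K_p.

increase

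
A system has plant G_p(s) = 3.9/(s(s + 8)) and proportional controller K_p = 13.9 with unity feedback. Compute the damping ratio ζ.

ζ = 0.543

With unity feedback the closed-loop characteristic equation is s² + 8s + 13.9·3.9 = s² + 8s + 54.21 = 0.
So ω_n² = 54.21 ⇒ ω_n = 7.363 rad/s, and ζ = 8/(2ω_n) = 0.543.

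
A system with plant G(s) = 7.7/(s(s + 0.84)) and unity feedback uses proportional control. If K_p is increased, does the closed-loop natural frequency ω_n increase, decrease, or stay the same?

ω_n = √(7.7·K_p), which grows with K_p.

increase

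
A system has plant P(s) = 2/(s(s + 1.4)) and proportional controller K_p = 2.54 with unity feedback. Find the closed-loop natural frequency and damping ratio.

The closed-loop denominator is s(s+1.4) + 2.54·2 = s² + 1.4s + 5.08.
So ω_n² = 5.08 ⇒ ω_n = 2.254 rad/s, and ζ = 1.4/(2ω_n) = 0.311.

ω_n = 2.25 rad/s, ζ = 0.311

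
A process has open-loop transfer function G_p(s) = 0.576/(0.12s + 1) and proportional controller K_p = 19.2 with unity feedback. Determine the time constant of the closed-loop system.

Closed loop: T(s) = K_p·G_p/(1+K_p·G_p) = 11.06/(0.12s + 1 + 11.06), with pole at s = −(1 + 11.06)/0.12 = −100.5.
Closed-loop time constant τ = 1/100.5 = 0.00995 s.

τ = 0.00995 s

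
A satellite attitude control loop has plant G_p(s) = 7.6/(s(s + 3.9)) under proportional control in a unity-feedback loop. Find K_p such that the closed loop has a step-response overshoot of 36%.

K_p = 5.23

From %OS = 100·exp(−πζ/√(1−ζ²)) = 36%, ζ = −ln(0.36)/√(π²+ln²(0.36)) = 0.3093.
Characteristic equation s² + 3.9s + 7.6K_p = 0 gives ζ = 3.9/(2√(7.6K_p)).
Setting ζ = 0.3093: √(7.6K_p) = 3.9/(2·0.3093) = 6.305, so K_p = 39.76/7.6 = 5.23.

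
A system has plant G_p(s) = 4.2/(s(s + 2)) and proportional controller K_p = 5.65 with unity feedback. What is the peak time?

Closed-loop characteristic equation: s² + 2s + 23.73 = 0, so ω_n = 4.871 rad/s and ζ = 2/(2·4.871) = 0.2053.
Damped frequency ω_d = ω_n√(1−ζ²) = 4.768 rad/s, so peak time T_p = π/ω_d = 0.659 s.

T_p = 0.659 s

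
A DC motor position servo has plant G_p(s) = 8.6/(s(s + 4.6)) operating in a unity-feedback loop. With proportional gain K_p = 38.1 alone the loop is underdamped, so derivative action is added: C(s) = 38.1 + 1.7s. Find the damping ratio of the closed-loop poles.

ζ = 0.531

Forward path: (38.1 + 1.7s)·8.6/(s(s+4.6)). The closed-loop characteristic equation is s² + (4.6 + 8.6·1.7)s + 8.6·38.1 = 0.
That is s² + 19.22s + 327.7 = 0, so ω_n = 18.1 rad/s and ζ = 19.22/(2·18.1) = 0.5309.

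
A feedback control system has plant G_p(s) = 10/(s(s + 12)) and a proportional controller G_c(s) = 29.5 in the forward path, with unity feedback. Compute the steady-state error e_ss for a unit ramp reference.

0.0407

The loop has one pole at the origin (type 1). Velocity error constant K_v = lim_{s→0} s·G_c(s)G_p(s) = 29.5·10/12 = 24.58.
Steady-state error to a unit ramp: e_ss = 1/K_v = 0.0407.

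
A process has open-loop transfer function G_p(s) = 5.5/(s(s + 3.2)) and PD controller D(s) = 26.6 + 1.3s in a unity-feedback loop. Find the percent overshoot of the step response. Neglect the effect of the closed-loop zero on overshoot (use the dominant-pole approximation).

22.6%

Forward path: (26.6 + 1.3s)·5.5/(s(s+3.2)). The closed-loop characteristic equation is s² + (3.2 + 5.5·1.3)s + 5.5·26.6 = 0.
That is s² + 10.35s + 146.3 = 0, so ω_n = 12.1 rad/s and ζ = 10.35/(2·12.1) = 0.4278.
%OS = 100·exp(−πζ/√(1−ζ²)) = 22.6%.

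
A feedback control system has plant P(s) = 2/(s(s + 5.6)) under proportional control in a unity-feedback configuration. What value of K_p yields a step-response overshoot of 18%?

From %OS = 100·exp(−πζ/√(1−ζ²)) = 18%, ζ = −ln(0.18)/√(π²+ln²(0.18)) = 0.4791.
Characteristic equation s² + 5.6s + 2K_p = 0 gives ζ = 5.6/(2√(2K_p)).
Setting ζ = 0.4791: √(2K_p) = 5.6/(2·0.4791) = 5.844, so K_p = 34.15/2 = 17.1.

K_p = 17.1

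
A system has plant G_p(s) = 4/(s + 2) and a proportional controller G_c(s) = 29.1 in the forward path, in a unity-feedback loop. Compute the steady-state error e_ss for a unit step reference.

0.0169

The loop is type 0. Static position error constant K_pos = G_c(0)·G_p(0) = 29.1·2 = 58.2.
Steady-state error to a unit step: e_ss = 1/(1+K_pos) = 1/59.2 = 0.0169.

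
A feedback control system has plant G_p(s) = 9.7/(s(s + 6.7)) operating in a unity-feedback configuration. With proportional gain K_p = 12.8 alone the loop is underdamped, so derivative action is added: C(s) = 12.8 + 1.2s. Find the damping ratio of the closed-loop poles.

Forward path: (12.8 + 1.2s)·9.7/(s(s+6.7)). The closed-loop characteristic equation is s² + (6.7 + 9.7·1.2)s + 9.7·12.8 = 0.
That is s² + 18.34s + 124.2 = 0, so ω_n = 11.14 rad/s and ζ = 18.34/(2·11.14) = 0.823.

ζ = 0.823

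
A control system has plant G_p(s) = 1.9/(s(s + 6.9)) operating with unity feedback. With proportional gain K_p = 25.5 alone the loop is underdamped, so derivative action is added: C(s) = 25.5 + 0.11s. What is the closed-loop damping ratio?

Forward path: (25.5 + 0.11s)·1.9/(s(s+6.9)). The closed-loop characteristic equation is s² + (6.9 + 1.9·0.11)s + 1.9·25.5 = 0.
That is s² + 7.109s + 48.45 = 0, so ω_n = 6.961 rad/s and ζ = 7.109/(2·6.961) = 0.5107.

ζ = 0.511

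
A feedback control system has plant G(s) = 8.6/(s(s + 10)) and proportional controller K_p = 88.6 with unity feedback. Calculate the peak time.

T_p = 0.116 s

From 1 + K_pG(s) = 0: s² + 10s + 762 = 0 ⇒ ω_n = 27.6, ζ = 0.1811.
Damped frequency ω_d = ω_n√(1−ζ²) = 27.15 rad/s, so peak time T_p = π/ω_d = 0.116 s.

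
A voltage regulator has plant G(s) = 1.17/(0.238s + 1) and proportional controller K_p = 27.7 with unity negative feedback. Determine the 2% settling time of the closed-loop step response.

Closed loop: T(s) = K_p·G/(1+K_p·G) = 32.41/(0.238s + 1 + 32.41), with pole at s = −(1 + 32.41)/0.238 = −140.4.
τ = 1/140.4 = 0.007124 s, so 2% settling time ≈ 4τ = 0.0285 s.

T_s ≈ 0.0285 s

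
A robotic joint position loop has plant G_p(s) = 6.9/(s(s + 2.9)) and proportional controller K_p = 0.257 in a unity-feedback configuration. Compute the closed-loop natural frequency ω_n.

ω_n = 1.33 rad/s

With unity feedback the closed-loop characteristic equation is s² + 2.9s + 0.257·6.9 = s² + 2.9s + 1.773 = 0.
So ω_n² = 1.773 ⇒ ω_n = 1.332 rad/s, and ζ = 2.9/(2ω_n) = 1.09.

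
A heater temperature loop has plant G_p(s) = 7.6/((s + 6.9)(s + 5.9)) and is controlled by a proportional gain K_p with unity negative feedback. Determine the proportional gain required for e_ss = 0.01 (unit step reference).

K_p = 530

For a type-0 loop with proportional control, e_ss = 1/(1 + K_p·G_p(0)).
G_p(0) = 0.1867. Require 1/(1 + K_p·0.1867) = 0.01, so 1 + 0.1867·K_p = 100.
K_p = (100 − 1)/0.1867 = 530.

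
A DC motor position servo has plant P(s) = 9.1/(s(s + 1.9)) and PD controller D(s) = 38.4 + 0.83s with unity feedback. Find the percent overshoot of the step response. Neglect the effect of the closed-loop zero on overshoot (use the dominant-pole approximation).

Forward path: (38.4 + 0.83s)·9.1/(s(s+1.9)). The closed-loop characteristic equation is s² + (1.9 + 9.1·0.83)s + 9.1·38.4 = 0.
That is s² + 9.453s + 349.4 = 0, so ω_n = 18.69 rad/s and ζ = 9.453/(2·18.69) = 0.2528.
%OS = 100·exp(−πζ/√(1−ζ²)) = 44%.

44%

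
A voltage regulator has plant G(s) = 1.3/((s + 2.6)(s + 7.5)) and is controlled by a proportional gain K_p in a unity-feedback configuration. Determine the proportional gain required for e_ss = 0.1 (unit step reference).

K_p = 135

Steady-state error for a unit step on this type-0 loop is 1/(1 + K_p·G(0)).
G(0) = 0.06667. Require 1/(1 + K_p·0.06667) = 0.1, so 1 + 0.06667·K_p = 10.
K_p = (10 − 1)/0.06667 = 135.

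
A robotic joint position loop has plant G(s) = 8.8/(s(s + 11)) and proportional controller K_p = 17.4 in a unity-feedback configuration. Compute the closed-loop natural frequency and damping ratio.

The closed-loop denominator is s(s+11) + 17.4·8.8 = s² + 11s + 153.1.
Matching s² + 2ζω_n s + ω_n²: ω_n = √153.1 = 12.37 rad/s and 2ζω_n = 11, so ζ = 11/(2·12.37) = 0.444.

ω_n = 12.4 rad/s, ζ = 0.444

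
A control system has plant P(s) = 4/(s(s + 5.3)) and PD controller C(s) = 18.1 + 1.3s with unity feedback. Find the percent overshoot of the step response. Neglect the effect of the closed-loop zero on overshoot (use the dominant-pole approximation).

Forward path: (18.1 + 1.3s)·4/(s(s+5.3)). The closed-loop characteristic equation is s² + (5.3 + 4·1.3)s + 4·18.1 = 0.
That is s² + 10.5s + 72.4 = 0, so ω_n = 8.509 rad/s and ζ = 10.5/(2·8.509) = 0.617.
%OS = 100·exp(−πζ/√(1−ζ²)) = 8.52%.

8.52%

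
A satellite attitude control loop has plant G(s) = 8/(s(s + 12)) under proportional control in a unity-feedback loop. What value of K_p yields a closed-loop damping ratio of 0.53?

Closed-loop characteristic equation: s² + 12s + K_p·8 = 0.
So ω_n = √(8K_p) and 2ζω_n = 12, giving ζ = 12/(2√(8K_p)).
Setting ζ = 0.53: √(8K_p) = 12/(2·0.53) = 11.32, so K_p = 128.2/8 = 16.

K_p = 16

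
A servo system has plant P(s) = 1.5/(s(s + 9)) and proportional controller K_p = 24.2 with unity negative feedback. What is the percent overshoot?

2.93%

From 1 + K_pP(s) = 0: s² + 9s + 36.3 = 0 ⇒ ω_n = 6.025, ζ = 0.7469.
%OS = 100·exp(−πζ/√(1−ζ²)) = 100·exp(−π·0.7469/√0.4421) = 2.93%.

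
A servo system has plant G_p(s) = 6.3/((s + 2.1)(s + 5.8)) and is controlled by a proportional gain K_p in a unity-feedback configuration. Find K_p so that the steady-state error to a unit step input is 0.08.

K_p = 22.2

The loop is type 0, so e_ss(step) = 1/(1 + K_pos) with K_pos = K_p·G_p(0).
G_p(0) = 0.5172. Require 1/(1 + K_p·0.5172) = 0.08, so 1 + 0.5172·K_p = 12.5.
K_p = (12.5 − 1)/0.5172 = 22.2.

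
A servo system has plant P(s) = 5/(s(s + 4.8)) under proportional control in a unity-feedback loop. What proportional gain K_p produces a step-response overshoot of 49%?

K_p = 23.5

From %OS = 100·exp(−πζ/√(1−ζ²)) = 49%, ζ = −ln(0.49)/√(π²+ln²(0.49)) = 0.2214.
Characteristic equation s² + 4.8s + 5K_p = 0 gives ζ = 4.8/(2√(5K_p)).
Setting ζ = 0.2214: √(5K_p) = 4.8/(2·0.2214) = 10.84, so K_p = 117.5/5 = 23.5.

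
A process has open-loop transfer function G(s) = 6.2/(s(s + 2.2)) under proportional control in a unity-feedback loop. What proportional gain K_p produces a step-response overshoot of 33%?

K_p = 1.76

From %OS = 100·exp(−πζ/√(1−ζ²)) = 33%, ζ = −ln(0.33)/√(π²+ln²(0.33)) = 0.3328.
Characteristic equation s² + 2.2s + 6.2K_p = 0 gives ζ = 2.2/(2√(6.2K_p)).
Setting ζ = 0.3328: √(6.2K_p) = 2.2/(2·0.3328) = 3.305, so K_p = 10.93/6.2 = 1.76.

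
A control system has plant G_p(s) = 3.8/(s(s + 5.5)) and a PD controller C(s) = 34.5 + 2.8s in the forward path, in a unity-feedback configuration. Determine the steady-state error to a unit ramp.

0.042

The loop has one pole at the origin (type 1). Velocity error constant K_v = lim_{s→0} s·C(s)G_p(s) = 34.5·3.8/5.5 = 23.84.
Steady-state error to a unit ramp: e_ss = 1/K_v = 0.042.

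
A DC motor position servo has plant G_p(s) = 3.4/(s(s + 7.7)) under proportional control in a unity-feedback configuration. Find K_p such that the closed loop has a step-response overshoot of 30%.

K_p = 34

From %OS = 100·exp(−πζ/√(1−ζ²)) = 30%, ζ = −ln(0.3)/√(π²+ln²(0.3)) = 0.3579.
Characteristic equation s² + 7.7s + 3.4K_p = 0 gives ζ = 7.7/(2√(3.4K_p)).
Setting ζ = 0.3579: √(3.4K_p) = 7.7/(2·0.3579) = 10.76, so K_p = 115.7/3.4 = 34.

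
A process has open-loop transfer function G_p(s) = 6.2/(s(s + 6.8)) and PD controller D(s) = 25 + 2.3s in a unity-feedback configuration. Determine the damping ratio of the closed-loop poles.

ζ = 0.846

Forward path: (25 + 2.3s)·6.2/(s(s+6.8)). The closed-loop characteristic equation is s² + (6.8 + 6.2·2.3)s + 6.2·25 = 0.
That is s² + 21.06s + 155 = 0, so ω_n = 12.45 rad/s and ζ = 21.06/(2·12.45) = 0.8458.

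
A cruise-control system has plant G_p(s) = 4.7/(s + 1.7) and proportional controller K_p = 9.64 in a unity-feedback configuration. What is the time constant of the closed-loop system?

τ = 0.0213 s

Closed-loop transfer function: T(s) = K_p·G_p(s)/(1 + K_p·G_p(s)) = 45.31/(s + 1.7 + 45.31) = 45.31/(s + 47.01).
Time constant τ = 1/47.01 = 0.0213 s.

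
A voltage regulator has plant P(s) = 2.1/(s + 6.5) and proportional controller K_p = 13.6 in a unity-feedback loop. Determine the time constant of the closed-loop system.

τ = 0.0285 s

Closed-loop transfer function: T(s) = K_p·P(s)/(1 + K_p·P(s)) = 28.56/(s + 6.5 + 28.56) = 28.56/(s + 35.06).
Time constant τ = 1/35.06 = 0.0285 s.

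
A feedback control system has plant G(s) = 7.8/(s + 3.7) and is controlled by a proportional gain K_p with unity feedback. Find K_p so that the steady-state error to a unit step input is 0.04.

K_p = 11.4

Steady-state error for a unit step on this type-0 loop is 1/(1 + K_p·G(0)).
G(0) = 2.108. Require 1/(1 + K_p·2.108) = 0.04, so 1 + 2.108·K_p = 25.
K_p = (25 − 1)/2.108 = 11.4.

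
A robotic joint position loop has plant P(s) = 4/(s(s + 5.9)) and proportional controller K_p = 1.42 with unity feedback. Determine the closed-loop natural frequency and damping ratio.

ω_n = 2.38 rad/s, ζ = 1.24

The closed-loop denominator is s(s+5.9) + 1.42·4 = s² + 5.9s + 5.68.
Matching s² + 2ζω_n s + ω_n²: ω_n = √5.68 = 2.383 rad/s and 2ζω_n = 5.9, so ζ = 5.9/(2·2.383) = 1.24.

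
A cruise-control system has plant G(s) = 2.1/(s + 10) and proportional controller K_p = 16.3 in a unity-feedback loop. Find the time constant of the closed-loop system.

Closed-loop transfer function: T(s) = K_p·G(s)/(1 + K_p·G(s)) = 34.23/(s + 10 + 34.23) = 34.23/(s + 44.23).
Time constant τ = 1/44.23 = 0.0226 s.

τ = 0.0226 s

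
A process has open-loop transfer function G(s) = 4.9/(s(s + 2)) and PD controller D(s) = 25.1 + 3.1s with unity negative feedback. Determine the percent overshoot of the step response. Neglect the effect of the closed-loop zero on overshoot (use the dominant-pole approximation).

2.12%

Forward path: (25.1 + 3.1s)·4.9/(s(s+2)). The closed-loop characteristic equation is s² + (2 + 4.9·3.1)s + 4.9·25.1 = 0.
That is s² + 17.19s + 123 = 0, so ω_n = 11.09 rad/s and ζ = 17.19/(2·11.09) = 0.775.
%OS = 100·exp(−πζ/√(1−ζ²)) = 2.12%.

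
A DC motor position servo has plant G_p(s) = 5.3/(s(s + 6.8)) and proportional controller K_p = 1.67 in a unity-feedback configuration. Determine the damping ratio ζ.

The closed-loop denominator is s(s+6.8) + 1.67·5.3 = s² + 6.8s + 8.851.
So ω_n² = 8.851 ⇒ ω_n = 2.975 rad/s, and ζ = 6.8/(2ω_n) = 1.14.

ζ = 1.14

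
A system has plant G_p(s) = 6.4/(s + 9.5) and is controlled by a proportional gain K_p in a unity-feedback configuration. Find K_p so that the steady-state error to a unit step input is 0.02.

The loop is type 0, so e_ss(step) = 1/(1 + K_pos) with K_pos = K_p·G_p(0).
G_p(0) = 0.6737. Require 1/(1 + K_p·0.6737) = 0.02, so 1 + 0.6737·K_p = 50.
K_p = (50 − 1)/0.6737 = 72.7.

K_p = 72.7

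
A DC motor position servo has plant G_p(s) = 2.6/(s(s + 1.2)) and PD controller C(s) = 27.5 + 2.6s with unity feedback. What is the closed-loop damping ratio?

ζ = 0.471

Forward path: (27.5 + 2.6s)·2.6/(s(s+1.2)). The closed-loop characteristic equation is s² + (1.2 + 2.6·2.6)s + 2.6·27.5 = 0.
That is s² + 7.96s + 71.5 = 0, so ω_n = 8.456 rad/s and ζ = 7.96/(2·8.456) = 0.4707.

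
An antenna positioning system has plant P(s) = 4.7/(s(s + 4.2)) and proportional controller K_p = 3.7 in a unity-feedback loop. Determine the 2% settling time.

Closed-loop characteristic equation: s² + 4.2s + 17.39 = 0, so ω_n = 4.17 rad/s and ζ = 4.2/(2·4.17) = 0.5036.
2% settling time T_s ≈ 4/(ζω_n) = 4/2.1 = 1.9 s.

T_s ≈ 1.9 s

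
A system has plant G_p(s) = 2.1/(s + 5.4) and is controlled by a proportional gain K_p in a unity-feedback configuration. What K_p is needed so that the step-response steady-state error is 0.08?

Steady-state error for a unit step on this type-0 loop is 1/(1 + K_p·G_p(0)).
G_p(0) = 0.3889. Require 1/(1 + K_p·0.3889) = 0.08, so 1 + 0.3889·K_p = 12.5.
K_p = (12.5 − 1)/0.3889 = 29.6.

K_p = 29.6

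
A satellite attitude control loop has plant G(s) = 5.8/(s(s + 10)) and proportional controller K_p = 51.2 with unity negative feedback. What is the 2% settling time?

The closed-loop denominator s² + 10s + 297 gives ω_n = √297 = 17.23 and ζ = 10/(2ω_n) = 0.2901.
2% settling time T_s ≈ 4/(ζω_n) = 4/5 = 0.8 s.

T_s ≈ 0.8 s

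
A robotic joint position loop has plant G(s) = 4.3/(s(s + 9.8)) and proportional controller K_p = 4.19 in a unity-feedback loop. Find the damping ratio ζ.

1 + K_p·G(s) = 0 gives s² + 9.8s + 18.02 = 0.
Matching s² + 2ζω_n s + ω_n²: ω_n = √18.02 = 4.245 rad/s and 2ζω_n = 9.8, so ζ = 9.8/(2·4.245) = 1.15.

ζ = 1.15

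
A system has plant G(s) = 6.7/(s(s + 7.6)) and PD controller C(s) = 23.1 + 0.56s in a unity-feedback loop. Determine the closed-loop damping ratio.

Forward path: (23.1 + 0.56s)·6.7/(s(s+7.6)). The closed-loop characteristic equation is s² + (7.6 + 6.7·0.56)s + 6.7·23.1 = 0.
That is s² + 11.35s + 154.8 = 0, so ω_n = 12.44 rad/s and ζ = 11.35/(2·12.44) = 0.4562.

ζ = 0.456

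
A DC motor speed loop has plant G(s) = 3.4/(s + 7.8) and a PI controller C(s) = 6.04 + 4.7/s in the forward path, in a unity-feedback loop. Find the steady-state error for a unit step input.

The open loop C(s)G(s) has a pole at the origin (type 1), so the static position error constant is infinite and e_ss = 1/(1+∞) = 0.

0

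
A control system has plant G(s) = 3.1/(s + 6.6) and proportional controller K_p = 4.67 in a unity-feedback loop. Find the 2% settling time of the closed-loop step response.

T_s ≈ 0.19 s

Closed-loop transfer function: T(s) = K_p·G(s)/(1 + K_p·G(s)) = 14.48/(s + 6.6 + 14.48) = 14.48/(s + 21.08).
Time constant τ = 1/21.08 = 0.04745 s, so the 2% settling time is about 4τ = 0.19 s.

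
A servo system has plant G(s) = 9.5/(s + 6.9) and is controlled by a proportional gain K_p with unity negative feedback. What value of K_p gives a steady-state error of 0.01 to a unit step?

K_p = 71.9

For a type-0 loop with proportional control, e_ss = 1/(1 + K_p·G(0)).
G(0) = 1.377. Require 1/(1 + K_p·1.377) = 0.01, so 1 + 1.377·K_p = 100.
K_p = (100 − 1)/1.377 = 71.9.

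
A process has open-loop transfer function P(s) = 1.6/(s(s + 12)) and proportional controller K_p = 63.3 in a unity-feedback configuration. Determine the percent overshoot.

Closed-loop characteristic equation: s² + 12s + 101.3 = 0, so ω_n = 10.06 rad/s and ζ = 12/(2·10.06) = 0.5962.
%OS = 100·exp(−πζ/√(1−ζ²)) = 100·exp(−π·0.5962/√0.6445) = 9.7%.

9.7%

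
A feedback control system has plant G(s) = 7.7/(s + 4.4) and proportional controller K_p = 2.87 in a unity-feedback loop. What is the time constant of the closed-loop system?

Closed-loop transfer function: T(s) = K_p·G(s)/(1 + K_p·G(s)) = 22.1/(s + 4.4 + 22.1) = 22.1/(s + 26.5).
Time constant τ = 1/26.5 = 0.0377 s.

τ = 0.0377 s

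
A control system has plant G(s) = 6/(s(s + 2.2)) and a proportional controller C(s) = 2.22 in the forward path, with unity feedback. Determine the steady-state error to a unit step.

The open loop C(s)G(s) has a pole at the origin (type 1), so the static position error constant is infinite and e_ss = 1/(1+∞) = 0.

0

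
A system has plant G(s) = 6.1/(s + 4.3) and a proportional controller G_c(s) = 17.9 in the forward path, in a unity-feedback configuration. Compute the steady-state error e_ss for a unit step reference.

0.0379

The loop is type 0. Static position error constant K_pos = G_c(0)·G(0) = 17.9·1.419 = 25.39.
Steady-state error to a unit step: e_ss = 1/(1+K_pos) = 1/26.39 = 0.0379.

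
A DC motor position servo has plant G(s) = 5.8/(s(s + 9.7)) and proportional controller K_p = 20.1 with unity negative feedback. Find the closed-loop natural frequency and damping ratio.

1 + K_p·G(s) = 0 gives s² + 9.7s + 116.6 = 0.
Matching s² + 2ζω_n s + ω_n²: ω_n = √116.6 = 10.8 rad/s and 2ζω_n = 9.7, so ζ = 9.7/(2·10.8) = 0.449.

ω_n = 10.8 rad/s, ζ = 0.449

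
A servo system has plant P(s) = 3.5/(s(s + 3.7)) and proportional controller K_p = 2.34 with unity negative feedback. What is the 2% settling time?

From 1 + K_pP(s) = 0: s² + 3.7s + 8.19 = 0 ⇒ ω_n = 2.862, ζ = 0.6464.
2% settling time T_s ≈ 4/(ζω_n) = 4/1.85 = 2.16 s.

T_s ≈ 2.16 s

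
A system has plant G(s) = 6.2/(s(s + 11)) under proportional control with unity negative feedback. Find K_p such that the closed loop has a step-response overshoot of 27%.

K_p = 33

From %OS = 100·exp(−πζ/√(1−ζ²)) = 27%, ζ = −ln(0.27)/√(π²+ln²(0.27)) = 0.3847.
Characteristic equation s² + 11s + 6.2K_p = 0 gives ζ = 11/(2√(6.2K_p)).
Setting ζ = 0.3847: √(6.2K_p) = 11/(2·0.3847) = 14.3, so K_p = 204.4/6.2 = 33.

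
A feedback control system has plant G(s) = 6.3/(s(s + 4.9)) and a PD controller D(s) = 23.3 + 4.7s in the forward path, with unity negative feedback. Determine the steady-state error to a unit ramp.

The loop has one pole at the origin (type 1). Velocity error constant K_v = lim_{s→0} s·D(s)G(s) = 23.3·6.3/4.9 = 29.96.
Steady-state error to a unit ramp: e_ss = 1/K_v = 0.0334.

0.0334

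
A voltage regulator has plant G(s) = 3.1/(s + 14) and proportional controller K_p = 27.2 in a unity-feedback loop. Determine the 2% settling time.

Closed-loop transfer function: T(s) = K_p·G(s)/(1 + K_p·G(s)) = 84.32/(s + 14 + 84.32) = 84.32/(s + 98.32).
Time constant τ = 1/98.32 = 0.01017 s, so the 2% settling time is about 4τ = 0.0407 s.

T_s ≈ 0.0407 s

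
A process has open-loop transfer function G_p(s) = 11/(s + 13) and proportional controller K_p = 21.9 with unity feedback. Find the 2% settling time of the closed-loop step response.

T_s ≈ 0.0158 s

Closed-loop transfer function: T(s) = K_p·G_p(s)/(1 + K_p·G_p(s)) = 240.9/(s + 13 + 240.9) = 240.9/(s + 253.9).
Time constant τ = 1/253.9 = 0.003939 s, so the 2% settling time is about 4τ = 0.0158 s.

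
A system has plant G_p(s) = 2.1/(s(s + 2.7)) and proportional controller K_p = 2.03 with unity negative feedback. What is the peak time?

The closed-loop denominator s² + 2.7s + 4.263 gives ω_n = √4.263 = 2.065 and ζ = 2.7/(2ω_n) = 0.6538.
Damped frequency ω_d = ω_n√(1−ζ²) = 1.562 rad/s, so peak time T_p = π/ω_d = 2.01 s.

T_p = 2.01 s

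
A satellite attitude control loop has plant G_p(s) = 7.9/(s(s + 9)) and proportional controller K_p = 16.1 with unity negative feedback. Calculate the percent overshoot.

25.5%

Closed-loop characteristic equation: s² + 9s + 127.2 = 0, so ω_n = 11.28 rad/s and ζ = 9/(2·11.28) = 0.399.
%OS = 100·exp(−πζ/√(1−ζ²)) = 100·exp(−π·0.399/√0.8408) = 25.5%.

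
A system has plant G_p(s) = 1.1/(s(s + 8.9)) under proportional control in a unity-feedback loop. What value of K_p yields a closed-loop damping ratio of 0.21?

Closed-loop characteristic equation: s² + 8.9s + K_p·1.1 = 0.
So ω_n = √(1.1K_p) and 2ζω_n = 8.9, giving ζ = 8.9/(2√(1.1K_p)).
Setting ζ = 0.21: √(1.1K_p) = 8.9/(2·0.21) = 21.19, so K_p = 449/1.1 = 408.

K_p = 408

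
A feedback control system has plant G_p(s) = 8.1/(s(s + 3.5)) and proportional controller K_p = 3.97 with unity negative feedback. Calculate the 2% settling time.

T_s ≈ 2.29 s

From 1 + K_pG_p(s) = 0: s² + 3.5s + 32.16 = 0 ⇒ ω_n = 5.671, ζ = 0.3086.
2% settling time T_s ≈ 4/(ζω_n) = 4/1.75 = 2.29 s.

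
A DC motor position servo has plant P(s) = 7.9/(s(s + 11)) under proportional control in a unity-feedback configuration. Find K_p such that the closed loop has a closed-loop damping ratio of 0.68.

K_p = 8.28

Closed-loop characteristic equation: s² + 11s + K_p·7.9 = 0.
So ω_n = √(7.9K_p) and 2ζω_n = 11, giving ζ = 11/(2√(7.9K_p)).
Setting ζ = 0.68: √(7.9K_p) = 11/(2·0.68) = 8.088, so K_p = 65.42/7.9 = 8.28.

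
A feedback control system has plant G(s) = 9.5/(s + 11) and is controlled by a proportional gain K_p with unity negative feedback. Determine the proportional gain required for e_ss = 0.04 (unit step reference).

The loop is type 0, so e_ss(step) = 1/(1 + K_pos) with K_pos = K_p·G(0).
G(0) = 0.8636. Require 1/(1 + K_p·0.8636) = 0.04, so 1 + 0.8636·K_p = 25.
K_p = (25 − 1)/0.8636 = 27.8.

K_p = 27.8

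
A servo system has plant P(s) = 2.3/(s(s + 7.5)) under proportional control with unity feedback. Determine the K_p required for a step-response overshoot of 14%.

K_p = 21.7

From %OS = 100·exp(−πζ/√(1−ζ²)) = 14%, ζ = −ln(0.14)/√(π²+ln²(0.14)) = 0.5305.
Characteristic equation s² + 7.5s + 2.3K_p = 0 gives ζ = 7.5/(2√(2.3K_p)).
Setting ζ = 0.5305: √(2.3K_p) = 7.5/(2·0.5305) = 7.069, so K_p = 49.97/2.3 = 21.7.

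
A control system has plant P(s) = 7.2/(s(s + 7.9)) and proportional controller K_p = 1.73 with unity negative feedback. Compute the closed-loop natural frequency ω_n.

ω_n = 3.53 rad/s

With unity feedback the closed-loop characteristic equation is s² + 7.9s + 1.73·7.2 = s² + 7.9s + 12.46 = 0.
So ω_n² = 12.46 ⇒ ω_n = 3.529 rad/s, and ζ = 7.9/(2ω_n) = 1.12.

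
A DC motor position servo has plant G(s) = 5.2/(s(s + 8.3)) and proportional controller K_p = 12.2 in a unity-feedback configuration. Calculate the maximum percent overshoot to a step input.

Closed-loop characteristic equation: s² + 8.3s + 63.44 = 0, so ω_n = 7.965 rad/s and ζ = 8.3/(2·7.965) = 0.521.
%OS = 100·exp(−πζ/√(1−ζ²)) = 100·exp(−π·0.521/√0.7285) = 14.7%.

14.7%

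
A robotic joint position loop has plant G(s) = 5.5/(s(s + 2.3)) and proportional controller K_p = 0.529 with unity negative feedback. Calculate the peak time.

Closed-loop characteristic equation: s² + 2.3s + 2.909 = 0, so ω_n = 1.706 rad/s and ζ = 2.3/(2·1.706) = 0.6742.
Damped frequency ω_d = ω_n√(1−ζ²) = 1.26 rad/s, so peak time T_p = π/ω_d = 2.49 s.

T_p = 2.49 s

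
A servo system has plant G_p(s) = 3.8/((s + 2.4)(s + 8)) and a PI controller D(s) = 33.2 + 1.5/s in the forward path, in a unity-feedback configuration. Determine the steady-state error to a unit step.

0

The open loop D(s)G_p(s) has a pole at the origin (type 1), so the static position error constant is infinite and e_ss = 1/(1+∞) = 0.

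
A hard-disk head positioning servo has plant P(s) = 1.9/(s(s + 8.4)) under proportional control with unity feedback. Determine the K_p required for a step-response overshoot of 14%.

K_p = 33

From %OS = 100·exp(−πζ/√(1−ζ²)) = 14%, ζ = −ln(0.14)/√(π²+ln²(0.14)) = 0.5305.
Characteristic equation s² + 8.4s + 1.9K_p = 0 gives ζ = 8.4/(2√(1.9K_p)).
Setting ζ = 0.5305: √(1.9K_p) = 8.4/(2·0.5305) = 7.917, so K_p = 62.68/1.9 = 33.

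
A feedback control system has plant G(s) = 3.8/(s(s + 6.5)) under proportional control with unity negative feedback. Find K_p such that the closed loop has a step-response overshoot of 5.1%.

K_p = 5.88

From %OS = 100·exp(−πζ/√(1−ζ²)) = 5.1%, ζ = −ln(0.051)/√(π²+ln²(0.051)) = 0.6877.
Characteristic equation s² + 6.5s + 3.8K_p = 0 gives ζ = 6.5/(2√(3.8K_p)).
Setting ζ = 0.6877: √(3.8K_p) = 6.5/(2·0.6877) = 4.726, so K_p = 22.33/3.8 = 5.88.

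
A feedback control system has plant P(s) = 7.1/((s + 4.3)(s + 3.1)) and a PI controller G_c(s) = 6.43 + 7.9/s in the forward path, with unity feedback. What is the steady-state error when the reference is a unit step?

0

The open loop G_c(s)P(s) has a pole at the origin (type 1), so the static position error constant is infinite and e_ss = 1/(1+∞) = 0.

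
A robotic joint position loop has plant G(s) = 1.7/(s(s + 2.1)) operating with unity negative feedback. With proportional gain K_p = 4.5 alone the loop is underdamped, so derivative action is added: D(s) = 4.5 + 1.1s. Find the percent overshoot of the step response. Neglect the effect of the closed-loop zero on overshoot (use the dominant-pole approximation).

3.93%

Forward path: (4.5 + 1.1s)·1.7/(s(s+2.1)). The closed-loop characteristic equation is s² + (2.1 + 1.7·1.1)s + 1.7·4.5 = 0.
That is s² + 3.97s + 7.65 = 0, so ω_n = 2.766 rad/s and ζ = 3.97/(2·2.766) = 0.7177.
%OS = 100·exp(−πζ/√(1−ζ²)) = 3.93%.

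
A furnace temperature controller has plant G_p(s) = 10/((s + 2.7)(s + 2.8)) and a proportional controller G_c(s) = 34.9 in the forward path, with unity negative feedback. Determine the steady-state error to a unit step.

0.0212

The loop is type 0. Static position error constant K_pos = G_c(0)·G_p(0) = 34.9·1.323 = 46.16.
Steady-state error to a unit step: e_ss = 1/(1+K_pos) = 1/47.16 = 0.0212.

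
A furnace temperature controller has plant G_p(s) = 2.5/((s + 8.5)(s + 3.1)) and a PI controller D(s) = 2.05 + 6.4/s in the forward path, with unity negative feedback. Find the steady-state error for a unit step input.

The open loop D(s)G_p(s) has a pole at the origin (type 1), so the static position error constant is infinite and e_ss = 1/(1+∞) = 0.

0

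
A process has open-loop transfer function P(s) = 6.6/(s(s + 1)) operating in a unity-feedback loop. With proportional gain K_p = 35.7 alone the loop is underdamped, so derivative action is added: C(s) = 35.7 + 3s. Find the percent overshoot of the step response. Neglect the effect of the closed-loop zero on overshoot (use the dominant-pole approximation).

5.54%

Forward path: (35.7 + 3s)·6.6/(s(s+1)). The closed-loop characteristic equation is s² + (1 + 6.6·3)s + 6.6·35.7 = 0.
That is s² + 20.8s + 235.6 = 0, so ω_n = 15.35 rad/s and ζ = 20.8/(2·15.35) = 0.6775.
%OS = 100·exp(−πζ/√(1−ζ²)) = 5.54%.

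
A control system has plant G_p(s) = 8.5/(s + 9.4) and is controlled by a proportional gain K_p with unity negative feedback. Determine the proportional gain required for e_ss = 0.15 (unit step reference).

The loop is type 0, so e_ss(step) = 1/(1 + K_pos) with K_pos = K_p·G_p(0).
G_p(0) = 0.9043. Require 1/(1 + K_p·0.9043) = 0.15, so 1 + 0.9043·K_p = 6.667.
K_p = (6.667 − 1)/0.9043 = 6.27.

K_p = 6.27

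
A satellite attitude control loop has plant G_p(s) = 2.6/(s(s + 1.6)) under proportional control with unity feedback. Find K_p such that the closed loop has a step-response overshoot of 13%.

From %OS = 100·exp(−πζ/√(1−ζ²)) = 13%, ζ = −ln(0.13)/√(π²+ln²(0.13)) = 0.5446.
Characteristic equation s² + 1.6s + 2.6K_p = 0 gives ζ = 1.6/(2√(2.6K_p)).
Setting ζ = 0.5446: √(2.6K_p) = 1.6/(2·0.5446) = 1.469, so K_p = 2.157/2.6 = 0.83.

K_p = 0.83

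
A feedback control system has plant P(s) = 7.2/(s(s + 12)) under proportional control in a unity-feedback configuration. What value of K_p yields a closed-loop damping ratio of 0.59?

K_p = 14.4

Closed-loop characteristic equation: s² + 12s + K_p·7.2 = 0.
So ω_n = √(7.2K_p) and 2ζω_n = 12, giving ζ = 12/(2√(7.2K_p)).
Setting ζ = 0.59: √(7.2K_p) = 12/(2·0.59) = 10.17, so K_p = 103.4/7.2 = 14.4.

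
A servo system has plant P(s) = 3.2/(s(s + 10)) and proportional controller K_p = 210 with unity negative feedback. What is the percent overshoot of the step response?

The closed-loop denominator s² + 10s + 672 gives ω_n = √672 = 25.92 and ζ = 10/(2ω_n) = 0.1929.
%OS = 100·exp(−πζ/√(1−ζ²)) = 100·exp(−π·0.1929/√0.9628) = 53.9%.

53.9%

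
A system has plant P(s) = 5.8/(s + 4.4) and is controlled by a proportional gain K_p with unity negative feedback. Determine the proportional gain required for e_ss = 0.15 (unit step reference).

K_p = 4.3

The loop is type 0, so e_ss(step) = 1/(1 + K_pos) with K_pos = K_p·P(0).
P(0) = 1.318. Require 1/(1 + K_p·1.318) = 0.15, so 1 + 1.318·K_p = 6.667.
K_p = (6.667 − 1)/1.318 = 4.3.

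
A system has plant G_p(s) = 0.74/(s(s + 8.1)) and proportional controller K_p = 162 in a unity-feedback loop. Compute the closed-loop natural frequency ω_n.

The closed-loop denominator is s(s+8.1) + 162·0.74 = s² + 8.1s + 119.9.
So ω_n² = 119.9 ⇒ ω_n = 10.95 rad/s, and ζ = 8.1/(2ω_n) = 0.37.

ω_n = 10.9 rad/s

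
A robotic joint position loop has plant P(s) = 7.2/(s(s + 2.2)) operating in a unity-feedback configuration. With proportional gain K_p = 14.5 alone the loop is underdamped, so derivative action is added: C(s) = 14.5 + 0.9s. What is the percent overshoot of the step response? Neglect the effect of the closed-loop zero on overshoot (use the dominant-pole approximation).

Forward path: (14.5 + 0.9s)·7.2/(s(s+2.2)). The closed-loop characteristic equation is s² + (2.2 + 7.2·0.9)s + 7.2·14.5 = 0.
That is s² + 8.68s + 104.4 = 0, so ω_n = 10.22 rad/s and ζ = 8.68/(2·10.22) = 0.4248.
%OS = 100·exp(−πζ/√(1−ζ²)) = 22.9%.

22.9%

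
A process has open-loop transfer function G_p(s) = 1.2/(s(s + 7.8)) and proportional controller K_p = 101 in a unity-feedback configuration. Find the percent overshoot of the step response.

30.4%

Closed-loop characteristic equation: s² + 7.8s + 121.2 = 0, so ω_n = 11.01 rad/s and ζ = 7.8/(2·11.01) = 0.3543.
%OS = 100·exp(−πζ/√(1−ζ²)) = 100·exp(−π·0.3543/√0.8745) = 30.4%.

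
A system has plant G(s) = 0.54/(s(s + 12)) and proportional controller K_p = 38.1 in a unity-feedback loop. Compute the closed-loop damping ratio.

The closed-loop denominator is s(s+12) + 38.1·0.54 = s² + 12s + 20.57.
So ω_n² = 20.57 ⇒ ω_n = 4.536 rad/s, and ζ = 12/(2ω_n) = 1.32.

ζ = 1.32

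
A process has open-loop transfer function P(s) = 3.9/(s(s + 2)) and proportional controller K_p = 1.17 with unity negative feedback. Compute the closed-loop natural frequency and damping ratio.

ω_n = 2.14 rad/s, ζ = 0.468

The closed-loop denominator is s(s+2) + 1.17·3.9 = s² + 2s + 4.563.
Matching s² + 2ζω_n s + ω_n²: ω_n = √4.563 = 2.136 rad/s and 2ζω_n = 2, so ζ = 2/(2·2.136) = 0.468.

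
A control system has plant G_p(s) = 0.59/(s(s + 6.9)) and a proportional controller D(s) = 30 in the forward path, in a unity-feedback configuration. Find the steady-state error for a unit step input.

0

The open loop D(s)G_p(s) has a pole at the origin (type 1), so the static position error constant is infinite and e_ss = 1/(1+∞) = 0.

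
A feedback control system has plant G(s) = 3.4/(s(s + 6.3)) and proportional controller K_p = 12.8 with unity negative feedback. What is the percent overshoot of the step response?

Closed-loop characteristic equation: s² + 6.3s + 43.52 = 0, so ω_n = 6.597 rad/s and ζ = 6.3/(2·6.597) = 0.4775.
%OS = 100·exp(−πζ/√(1−ζ²)) = 100·exp(−π·0.4775/√0.772) = 18.1%.

18.1%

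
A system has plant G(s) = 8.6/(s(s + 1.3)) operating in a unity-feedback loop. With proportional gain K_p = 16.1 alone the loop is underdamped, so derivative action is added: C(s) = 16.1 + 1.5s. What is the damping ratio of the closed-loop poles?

Forward path: (16.1 + 1.5s)·8.6/(s(s+1.3)). The closed-loop characteristic equation is s² + (1.3 + 8.6·1.5)s + 8.6·16.1 = 0.
That is s² + 14.2s + 138.5 = 0, so ω_n = 11.77 rad/s and ζ = 14.2/(2·11.77) = 0.6034.

ζ = 0.603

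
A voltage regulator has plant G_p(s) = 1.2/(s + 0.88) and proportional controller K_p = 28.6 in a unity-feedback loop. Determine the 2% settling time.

T_s ≈ 0.114 s

Closed-loop transfer function: T(s) = K_p·G_p(s)/(1 + K_p·G_p(s)) = 34.32/(s + 0.88 + 34.32) = 34.32/(s + 35.2).
Time constant τ = 1/35.2 = 0.02841 s, so the 2% settling time is about 4τ = 0.114 s.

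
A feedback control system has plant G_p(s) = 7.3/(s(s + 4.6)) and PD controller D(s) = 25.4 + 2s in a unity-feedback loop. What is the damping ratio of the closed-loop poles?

ζ = 0.705

Forward path: (25.4 + 2s)·7.3/(s(s+4.6)). The closed-loop characteristic equation is s² + (4.6 + 7.3·2)s + 7.3·25.4 = 0.
That is s² + 19.2s + 185.4 = 0, so ω_n = 13.62 rad/s and ζ = 19.2/(2·13.62) = 0.705.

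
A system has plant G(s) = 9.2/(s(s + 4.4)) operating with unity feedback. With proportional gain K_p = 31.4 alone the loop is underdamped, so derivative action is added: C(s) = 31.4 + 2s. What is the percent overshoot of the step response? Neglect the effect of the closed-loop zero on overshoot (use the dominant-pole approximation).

Forward path: (31.4 + 2s)·9.2/(s(s+4.4)). The closed-loop characteristic equation is s² + (4.4 + 9.2·2)s + 9.2·31.4 = 0.
That is s² + 22.8s + 288.9 = 0, so ω_n = 17 rad/s and ζ = 22.8/(2·17) = 0.6707.
%OS = 100·exp(−πζ/√(1−ζ²)) = 5.84%.

5.84%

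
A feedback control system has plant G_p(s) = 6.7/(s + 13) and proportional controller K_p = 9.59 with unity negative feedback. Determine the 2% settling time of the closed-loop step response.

T_s ≈ 0.0518 s

Closed-loop transfer function: T(s) = K_p·G_p(s)/(1 + K_p·G_p(s)) = 64.25/(s + 13 + 64.25) = 64.25/(s + 77.25).
Time constant τ = 1/77.25 = 0.01294 s, so the 2% settling time is about 4τ = 0.0518 s.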